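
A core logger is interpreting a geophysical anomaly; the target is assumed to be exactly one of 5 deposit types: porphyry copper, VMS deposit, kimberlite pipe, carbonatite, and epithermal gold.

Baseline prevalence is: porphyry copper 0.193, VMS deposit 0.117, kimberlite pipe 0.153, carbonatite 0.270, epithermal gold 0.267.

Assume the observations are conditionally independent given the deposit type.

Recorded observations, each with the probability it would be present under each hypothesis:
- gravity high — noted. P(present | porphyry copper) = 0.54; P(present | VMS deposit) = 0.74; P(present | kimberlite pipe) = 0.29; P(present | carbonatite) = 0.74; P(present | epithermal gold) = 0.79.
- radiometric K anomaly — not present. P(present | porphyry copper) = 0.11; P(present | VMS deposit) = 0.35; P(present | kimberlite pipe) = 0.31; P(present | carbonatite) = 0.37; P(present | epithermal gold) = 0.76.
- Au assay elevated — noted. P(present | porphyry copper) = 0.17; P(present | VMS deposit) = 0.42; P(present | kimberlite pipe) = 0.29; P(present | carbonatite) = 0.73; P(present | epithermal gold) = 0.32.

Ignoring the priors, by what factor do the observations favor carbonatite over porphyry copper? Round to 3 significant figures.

4.17

Joint likelihood of the evidence pattern under each hypothesis (using 1 − P(present | H) for each absent observation):
  carbonatite: 0.74 × (1 − 0.37) × 0.73 = 0.34033
  porphyry copper: 0.54 × (1 − 0.11) × 0.17 = 0.081702
Bayes factor = 0.34033 / 0.081702 ≈ 4.17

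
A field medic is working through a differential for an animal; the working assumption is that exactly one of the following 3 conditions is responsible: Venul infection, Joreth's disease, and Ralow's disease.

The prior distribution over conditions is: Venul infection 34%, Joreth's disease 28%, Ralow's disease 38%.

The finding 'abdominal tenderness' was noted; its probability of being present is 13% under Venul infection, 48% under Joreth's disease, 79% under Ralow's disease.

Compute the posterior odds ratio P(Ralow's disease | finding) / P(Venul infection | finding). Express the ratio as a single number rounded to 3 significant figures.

Posterior odds equal prior odds times the likelihood ratio; only the two competing hypotheses matter.
  Ralow's disease: 0.38 × 0.79 = 0.3002
  Venul infection: 0.34 × 0.13 = 0.0442
Odds(Ralow's disease : Venul infection) = 0.3002 / 0.0442 ≈ 6.79.

6.79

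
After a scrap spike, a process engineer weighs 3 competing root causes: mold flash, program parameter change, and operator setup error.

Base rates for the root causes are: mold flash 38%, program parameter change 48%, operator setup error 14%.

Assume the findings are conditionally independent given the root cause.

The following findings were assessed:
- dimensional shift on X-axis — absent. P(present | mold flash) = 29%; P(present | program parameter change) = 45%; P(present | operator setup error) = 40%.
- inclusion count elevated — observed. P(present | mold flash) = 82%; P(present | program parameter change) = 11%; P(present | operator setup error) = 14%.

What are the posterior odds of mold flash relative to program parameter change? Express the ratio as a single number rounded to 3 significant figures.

The normalizing constant cancels in an odds ratio, so compute prior × likelihood for the two hypotheses only (using 1 − P(present | H) for each absent finding):
  mold flash: 0.38 × (1 − 0.29) × 0.82 = 0.22124
  program parameter change: 0.48 × (1 − 0.45) × 0.11 = 0.02904
Odds(mold flash : program parameter change) = 0.22124 / 0.02904 ≈ 7.62.

7.62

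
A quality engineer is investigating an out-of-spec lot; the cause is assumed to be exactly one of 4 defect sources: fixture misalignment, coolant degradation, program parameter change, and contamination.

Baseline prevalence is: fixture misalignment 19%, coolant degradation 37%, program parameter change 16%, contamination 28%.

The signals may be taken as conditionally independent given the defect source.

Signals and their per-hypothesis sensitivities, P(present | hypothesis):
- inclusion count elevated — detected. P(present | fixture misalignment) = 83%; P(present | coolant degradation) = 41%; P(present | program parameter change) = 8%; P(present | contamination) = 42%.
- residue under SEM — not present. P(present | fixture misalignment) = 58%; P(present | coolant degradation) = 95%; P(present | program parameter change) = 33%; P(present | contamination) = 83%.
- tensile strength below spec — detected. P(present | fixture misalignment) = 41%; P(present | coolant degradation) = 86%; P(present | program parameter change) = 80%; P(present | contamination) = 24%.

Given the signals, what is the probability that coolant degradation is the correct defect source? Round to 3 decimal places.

0.144

Multiply each prior by the joint likelihood of the signal pattern (using 1 − P(present | H) for each absent signal):
  fixture misalignment: 0.19 × 0.83 × (1 − 0.58) × 0.41 = 0.027156
  coolant degradation: 0.37 × 0.41 × (1 − 0.95) × 0.86 = 0.0065231
  program parameter change: 0.16 × 0.08 × (1 − 0.33) × 0.80 = 0.0068608
  contamination: 0.28 × 0.42 × (1 − 0.83) × 0.24 = 0.0047981
The unnormalized weights sum to 0.045338.
P(coolant degradation | evidence) = 0.0065231 / 0.045338 ≈ 0.144.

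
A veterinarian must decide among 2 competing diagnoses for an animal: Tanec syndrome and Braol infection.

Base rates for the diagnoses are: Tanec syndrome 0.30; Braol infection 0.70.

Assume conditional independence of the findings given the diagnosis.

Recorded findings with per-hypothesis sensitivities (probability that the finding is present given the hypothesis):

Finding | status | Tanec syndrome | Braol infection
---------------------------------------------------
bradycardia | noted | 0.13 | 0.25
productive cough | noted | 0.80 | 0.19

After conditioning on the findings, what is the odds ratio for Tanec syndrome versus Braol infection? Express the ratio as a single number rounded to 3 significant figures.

Posterior odds equal prior odds times the likelihood ratio; only the two competing hypotheses matter.
  Tanec syndrome: 0.30 × 0.13 × 0.80 = 0.0312
  Braol infection: 0.70 × 0.25 × 0.19 = 0.03325
Posterior odds = 0.0312 / 0.03325 ≈ 0.938.

0.938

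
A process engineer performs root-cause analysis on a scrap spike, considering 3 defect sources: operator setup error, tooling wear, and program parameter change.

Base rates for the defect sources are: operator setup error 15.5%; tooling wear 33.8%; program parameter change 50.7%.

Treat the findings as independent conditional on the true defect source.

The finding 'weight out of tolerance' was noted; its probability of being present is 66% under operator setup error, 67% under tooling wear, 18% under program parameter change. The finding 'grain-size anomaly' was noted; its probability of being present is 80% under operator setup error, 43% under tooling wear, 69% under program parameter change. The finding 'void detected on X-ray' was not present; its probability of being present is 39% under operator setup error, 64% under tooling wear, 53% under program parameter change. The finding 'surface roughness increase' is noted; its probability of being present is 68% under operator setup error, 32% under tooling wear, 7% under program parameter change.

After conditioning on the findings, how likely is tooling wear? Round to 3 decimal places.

Multiply each prior by the joint likelihood of the evidence pattern (using 1 − P(present | H) for each absent finding):
  operator setup error: 0.155 × 0.66 × 0.80 × (1 − 0.39) × 0.68 = 0.033947
  tooling wear: 0.338 × 0.67 × 0.43 × (1 − 0.64) × 0.32 = 0.011218
  program parameter change: 0.507 × 0.18 × 0.69 × (1 − 0.53) × 0.07 = 0.0020717
Normalizing constant Z = 0.033947 + 0.011218 + 0.0020717 = 0.047237.
P(tooling wear | evidence) = 0.011218 / 0.047237 ≈ 0.237.

0.237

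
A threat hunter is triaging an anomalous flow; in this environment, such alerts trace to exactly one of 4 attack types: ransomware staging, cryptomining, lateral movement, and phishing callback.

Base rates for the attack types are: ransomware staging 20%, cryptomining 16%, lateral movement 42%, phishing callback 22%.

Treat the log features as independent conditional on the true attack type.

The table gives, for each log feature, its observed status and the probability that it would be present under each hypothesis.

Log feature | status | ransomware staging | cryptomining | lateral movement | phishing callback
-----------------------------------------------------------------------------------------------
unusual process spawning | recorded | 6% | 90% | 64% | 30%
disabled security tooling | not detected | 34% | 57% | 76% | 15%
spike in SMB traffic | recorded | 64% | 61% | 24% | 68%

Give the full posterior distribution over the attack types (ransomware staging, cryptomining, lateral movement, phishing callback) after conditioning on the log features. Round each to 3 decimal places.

Multiply each prior by the joint likelihood of the log feature pattern (using 1 − P(present | H) for each absent log feature):
  ransomware staging: 0.20 × 0.06 × (1 − 0.34) × 0.64 = 0.0050688
  cryptomining: 0.16 × 0.90 × (1 − 0.57) × 0.61 = 0.037771
  lateral movement: 0.42 × 0.64 × (1 − 0.76) × 0.24 = 0.015483
  phishing callback: 0.22 × 0.30 × (1 − 0.15) × 0.68 = 0.038148
Normalizing constant Z = 0.0050688 + 0.037771 + 0.015483 + 0.038148 = 0.096471.
P(ransomware staging | evidence) = 0.0050688 / 0.096471 ≈ 0.053
P(cryptomining | evidence) = 0.037771 / 0.096471 ≈ 0.392
P(lateral movement | evidence) = 0.015483 / 0.096471 ≈ 0.160
P(phishing callback | evidence) = 0.038148 / 0.096471 ≈ 0.395

0.053, 0.392, 0.160, 0.395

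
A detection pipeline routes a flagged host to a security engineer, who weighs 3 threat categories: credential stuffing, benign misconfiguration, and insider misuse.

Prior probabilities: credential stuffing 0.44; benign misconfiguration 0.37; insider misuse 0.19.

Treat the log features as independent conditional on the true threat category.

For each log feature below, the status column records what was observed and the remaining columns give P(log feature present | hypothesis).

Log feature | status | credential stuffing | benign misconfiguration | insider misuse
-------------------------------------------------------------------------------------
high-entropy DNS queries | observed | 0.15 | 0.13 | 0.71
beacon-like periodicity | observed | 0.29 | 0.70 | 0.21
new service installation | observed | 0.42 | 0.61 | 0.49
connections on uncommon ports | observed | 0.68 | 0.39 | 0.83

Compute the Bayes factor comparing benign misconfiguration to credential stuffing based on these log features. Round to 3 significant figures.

1.74

Joint likelihood of the log feature pattern under each hypothesis:
  benign misconfiguration: 0.13 × 0.70 × 0.61 × 0.39 = 0.021649
  credential stuffing: 0.15 × 0.29 × 0.42 × 0.68 = 0.012424
Bayes factor = 0.021649 / 0.012424 ≈ 1.74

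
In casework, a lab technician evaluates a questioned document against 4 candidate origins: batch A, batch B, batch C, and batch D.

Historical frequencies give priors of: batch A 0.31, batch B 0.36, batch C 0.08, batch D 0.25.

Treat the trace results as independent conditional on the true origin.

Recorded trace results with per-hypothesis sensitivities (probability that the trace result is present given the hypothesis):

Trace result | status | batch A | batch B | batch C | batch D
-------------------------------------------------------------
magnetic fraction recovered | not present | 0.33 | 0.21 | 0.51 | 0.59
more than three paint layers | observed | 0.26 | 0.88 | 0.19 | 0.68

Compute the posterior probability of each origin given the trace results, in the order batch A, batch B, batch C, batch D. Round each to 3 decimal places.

0.142, 0.656, 0.020, 0.183

Multiply each prior by the joint likelihood of the trace result pattern (using 1 − P(present | H) for each absent trace result):
  batch A: 0.31 × (1 − 0.33) × 0.26 = 0.054002
  batch B: 0.36 × (1 − 0.21) × 0.88 = 0.25027
  batch C: 0.08 × (1 − 0.51) × 0.19 = 0.007448
  batch D: 0.25 × (1 − 0.59) × 0.68 = 0.0697
The unnormalized weights sum to 0.38142.
P(batch A | evidence) = 0.054002 / 0.38142 ≈ 0.142
P(batch B | evidence) = 0.25027 / 0.38142 ≈ 0.656
P(batch C | evidence) = 0.007448 / 0.38142 ≈ 0.020
P(batch D | evidence) = 0.0697 / 0.38142 ≈ 0.183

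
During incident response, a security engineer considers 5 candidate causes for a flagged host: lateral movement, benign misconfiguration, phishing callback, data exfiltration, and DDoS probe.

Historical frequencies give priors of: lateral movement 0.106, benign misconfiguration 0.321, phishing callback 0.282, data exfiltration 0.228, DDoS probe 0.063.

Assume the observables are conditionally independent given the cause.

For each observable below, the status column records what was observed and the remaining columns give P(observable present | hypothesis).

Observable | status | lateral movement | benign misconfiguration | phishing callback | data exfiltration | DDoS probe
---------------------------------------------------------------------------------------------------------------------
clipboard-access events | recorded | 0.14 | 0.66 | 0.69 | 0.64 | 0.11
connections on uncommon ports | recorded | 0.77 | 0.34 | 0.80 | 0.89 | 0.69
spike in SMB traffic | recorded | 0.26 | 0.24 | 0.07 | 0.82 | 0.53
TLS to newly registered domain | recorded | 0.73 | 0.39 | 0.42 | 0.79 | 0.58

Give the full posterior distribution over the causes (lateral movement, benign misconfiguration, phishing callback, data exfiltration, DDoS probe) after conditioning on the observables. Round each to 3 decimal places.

0.022, 0.068, 0.046, 0.849, 0.015

For each hypothesis, the unnormalized posterior weight is prior × product of the observable likelihoods:
  lateral movement: 0.106 × 0.14 × 0.77 × 0.26 × 0.73 = 0.0021688
  benign misconfiguration: 0.321 × 0.66 × 0.34 × 0.24 × 0.39 = 0.0067422
  phishing callback: 0.282 × 0.69 × 0.80 × 0.07 × 0.42 = 0.0045765
  data exfiltration: 0.228 × 0.64 × 0.89 × 0.82 × 0.79 = 0.084129
  DDoS probe: 0.063 × 0.11 × 0.69 × 0.53 × 0.58 = 0.0014699
The unnormalized weights sum to 0.099086.
P(lateral movement | evidence) = 0.0021688 / 0.099086 ≈ 0.022
P(benign misconfiguration | evidence) = 0.0067422 / 0.099086 ≈ 0.068
P(phishing callback | evidence) = 0.0045765 / 0.099086 ≈ 0.046
P(data exfiltration | evidence) = 0.084129 / 0.099086 ≈ 0.849
P(DDoS probe | evidence) = 0.0014699 / 0.099086 ≈ 0.015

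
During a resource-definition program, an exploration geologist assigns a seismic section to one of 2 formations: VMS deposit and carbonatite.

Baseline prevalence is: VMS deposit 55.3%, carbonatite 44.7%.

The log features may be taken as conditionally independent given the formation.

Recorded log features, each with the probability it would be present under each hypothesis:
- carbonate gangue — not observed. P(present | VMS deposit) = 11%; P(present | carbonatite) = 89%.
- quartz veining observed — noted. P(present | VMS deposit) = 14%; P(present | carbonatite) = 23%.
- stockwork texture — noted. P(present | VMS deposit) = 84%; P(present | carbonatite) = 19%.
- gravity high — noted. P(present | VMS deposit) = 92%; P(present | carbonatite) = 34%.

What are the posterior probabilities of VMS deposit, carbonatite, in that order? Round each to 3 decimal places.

0.986, 0.014

By Bayes' rule with conditional independence, the unnormalized weight for each hypothesis is prior × ∏ likelihoods (using 1 − P(present | H) for each absent log feature):
  VMS deposit: 0.553 × (1 − 0.11) × 0.14 × 0.84 × 0.92 = 0.053249
  carbonatite: 0.447 × (1 − 0.89) × 0.23 × 0.19 × 0.34 = 0.00073057
Normalizing constant Z = 0.053249 + 0.00073057 = 0.053979.
P(VMS deposit | evidence) = 0.053249 / 0.053979 ≈ 0.986
P(carbonatite | evidence) = 0.00073057 / 0.053979 ≈ 0.014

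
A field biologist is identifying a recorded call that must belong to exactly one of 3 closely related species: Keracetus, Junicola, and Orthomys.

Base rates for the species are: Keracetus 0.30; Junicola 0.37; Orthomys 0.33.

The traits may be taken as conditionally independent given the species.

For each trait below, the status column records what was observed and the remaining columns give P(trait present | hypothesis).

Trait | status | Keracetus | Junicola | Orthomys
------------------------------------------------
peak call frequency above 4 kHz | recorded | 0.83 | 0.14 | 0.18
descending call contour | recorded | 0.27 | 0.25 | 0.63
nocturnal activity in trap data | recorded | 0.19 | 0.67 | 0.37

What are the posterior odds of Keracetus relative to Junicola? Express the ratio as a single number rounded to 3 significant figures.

Posterior odds equal prior odds times the likelihood ratio; only the two competing hypotheses matter.
  Keracetus: 0.30 × 0.83 × 0.27 × 0.19 = 0.012774
  Junicola: 0.37 × 0.14 × 0.25 × 0.67 = 0.0086765
Odds(Keracetus : Junicola) = 0.012774 / 0.0086765 ≈ 1.47.

1.47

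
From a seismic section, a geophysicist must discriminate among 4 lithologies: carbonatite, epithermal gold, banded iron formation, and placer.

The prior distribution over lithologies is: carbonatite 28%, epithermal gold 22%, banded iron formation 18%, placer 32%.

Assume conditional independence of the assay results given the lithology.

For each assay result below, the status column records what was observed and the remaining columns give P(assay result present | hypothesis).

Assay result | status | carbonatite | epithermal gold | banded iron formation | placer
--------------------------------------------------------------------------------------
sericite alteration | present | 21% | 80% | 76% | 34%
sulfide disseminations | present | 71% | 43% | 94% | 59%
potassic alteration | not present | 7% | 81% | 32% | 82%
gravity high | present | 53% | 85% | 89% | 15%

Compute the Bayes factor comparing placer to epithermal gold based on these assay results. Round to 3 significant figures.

Joint likelihood of the assay result pattern under each hypothesis (using 1 − P(present | H) for each absent assay result):
  placer: 0.34 × 0.59 × (1 − 0.82) × 0.15 = 0.0054162
  epithermal gold: 0.80 × 0.43 × (1 − 0.81) × 0.85 = 0.055556
Bayes factor = 0.0054162 / 0.055556 ≈ 0.0975

0.0975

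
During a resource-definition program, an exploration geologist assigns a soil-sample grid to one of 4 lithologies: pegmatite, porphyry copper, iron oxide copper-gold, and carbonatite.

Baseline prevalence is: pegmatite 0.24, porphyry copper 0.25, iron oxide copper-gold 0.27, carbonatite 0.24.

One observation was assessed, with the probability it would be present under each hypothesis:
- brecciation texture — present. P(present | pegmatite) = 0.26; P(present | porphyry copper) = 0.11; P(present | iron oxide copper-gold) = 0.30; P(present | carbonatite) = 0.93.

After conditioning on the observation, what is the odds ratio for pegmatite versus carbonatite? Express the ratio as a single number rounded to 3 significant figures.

Unnormalized posterior weight (prior times the observation likelihood) for each of the two hypotheses:
  pegmatite: 0.24 × 0.26 = 0.0624
  carbonatite: 0.24 × 0.93 = 0.2232
Odds(pegmatite : carbonatite) = 0.0624 / 0.2232 ≈ 0.280.

0.280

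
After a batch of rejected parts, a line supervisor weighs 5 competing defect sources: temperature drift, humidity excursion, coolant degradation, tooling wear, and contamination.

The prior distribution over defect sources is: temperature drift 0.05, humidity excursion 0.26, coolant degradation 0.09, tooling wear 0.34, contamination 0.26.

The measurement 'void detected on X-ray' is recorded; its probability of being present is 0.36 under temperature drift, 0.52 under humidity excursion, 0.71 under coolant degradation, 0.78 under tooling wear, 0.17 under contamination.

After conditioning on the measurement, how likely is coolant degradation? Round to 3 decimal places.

Multiply each prior by the likelihood of the measurement:
  temperature drift: 0.05 × 0.36 = 0.018
  humidity excursion: 0.26 × 0.52 = 0.1352
  coolant degradation: 0.09 × 0.71 = 0.0639
  tooling wear: 0.34 × 0.78 = 0.2652
  contamination: 0.26 × 0.17 = 0.0442
Normalizing constant Z = 0.018 + 0.1352 + 0.0639 + 0.2652 + 0.0442 = 0.5265.
P(coolant degradation | evidence) = 0.0639 / 0.5265 ≈ 0.121.

0.121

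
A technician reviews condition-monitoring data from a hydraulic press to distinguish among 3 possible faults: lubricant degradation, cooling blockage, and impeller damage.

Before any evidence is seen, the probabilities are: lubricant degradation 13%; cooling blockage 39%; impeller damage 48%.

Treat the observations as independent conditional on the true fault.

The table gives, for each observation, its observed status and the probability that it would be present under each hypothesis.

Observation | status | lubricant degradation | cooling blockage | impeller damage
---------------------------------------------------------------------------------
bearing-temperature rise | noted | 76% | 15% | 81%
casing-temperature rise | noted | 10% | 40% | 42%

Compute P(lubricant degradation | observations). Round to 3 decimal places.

By Bayes' rule with conditional independence, the unnormalized weight for each hypothesis is prior × ∏ likelihoods:
  lubricant degradation: 0.13 × 0.76 × 0.10 = 0.00988
  cooling blockage: 0.39 × 0.15 × 0.40 = 0.0234
  impeller damage: 0.48 × 0.81 × 0.42 = 0.1633
The unnormalized weights sum to 0.19658.
P(lubricant degradation | evidence) = 0.00988 / 0.19658 ≈ 0.050.

0.050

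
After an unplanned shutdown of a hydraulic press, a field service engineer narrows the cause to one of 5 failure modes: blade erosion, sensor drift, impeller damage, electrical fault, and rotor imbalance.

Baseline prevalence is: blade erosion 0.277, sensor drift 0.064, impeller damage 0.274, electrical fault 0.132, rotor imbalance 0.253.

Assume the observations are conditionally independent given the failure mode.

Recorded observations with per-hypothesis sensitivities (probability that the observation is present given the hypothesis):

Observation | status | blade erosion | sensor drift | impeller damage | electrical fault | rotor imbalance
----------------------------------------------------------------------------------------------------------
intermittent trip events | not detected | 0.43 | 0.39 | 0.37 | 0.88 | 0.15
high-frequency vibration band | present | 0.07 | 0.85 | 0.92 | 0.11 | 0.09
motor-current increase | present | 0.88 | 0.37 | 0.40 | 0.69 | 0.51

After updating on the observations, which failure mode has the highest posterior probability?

impeller damage

Multiply each prior by the joint likelihood of the evidence pattern (using 1 − P(present | H) for each absent observation):
  blade erosion: 0.277 × (1 − 0.43) × 0.07 × 0.88 = 0.009726
  sensor drift: 0.064 × (1 − 0.39) × 0.85 × 0.37 = 0.012278
  impeller damage: 0.274 × (1 − 0.37) × 0.92 × 0.40 = 0.063524
  electrical fault: 0.132 × (1 − 0.88) × 0.11 × 0.69 = 0.0012023
  rotor imbalance: 0.253 × (1 − 0.15) × 0.09 × 0.51 = 0.0098708
The unnormalized weights sum to 0.096601.
P(blade erosion | evidence) ≈ 0.009726 / 0.096601 ≈ 0.101
P(sensor drift | evidence) ≈ 0.012278 / 0.096601 ≈ 0.127
P(impeller damage | evidence) ≈ 0.063524 / 0.096601 ≈ 0.658
P(electrical fault | evidence) ≈ 0.0012023 / 0.096601 ≈ 0.012
P(rotor imbalance | evidence) ≈ 0.0098708 / 0.096601 ≈ 0.102
The largest is 0.658, so impeller damage is most probable.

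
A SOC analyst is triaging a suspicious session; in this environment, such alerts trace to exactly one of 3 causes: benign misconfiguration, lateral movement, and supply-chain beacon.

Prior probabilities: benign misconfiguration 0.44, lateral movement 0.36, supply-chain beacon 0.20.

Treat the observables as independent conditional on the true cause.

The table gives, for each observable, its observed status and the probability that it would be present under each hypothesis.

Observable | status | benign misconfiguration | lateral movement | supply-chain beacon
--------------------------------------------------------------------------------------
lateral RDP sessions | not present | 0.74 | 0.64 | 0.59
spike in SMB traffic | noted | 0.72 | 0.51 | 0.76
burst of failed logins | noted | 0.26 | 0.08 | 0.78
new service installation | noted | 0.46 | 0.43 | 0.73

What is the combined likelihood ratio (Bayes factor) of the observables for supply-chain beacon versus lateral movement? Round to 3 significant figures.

28.1

The Bayes factor is the ratio of the joint likelihoods of the observable pattern under the two hypotheses (using 1 − P(present | H) for each absent observable).
  supply-chain beacon: (1 − 0.59) × 0.76 × 0.78 × 0.73 = 0.17743
  lateral movement: (1 − 0.64) × 0.51 × 0.08 × 0.43 = 0.0063158
Bayes factor = 0.17743 / 0.0063158 ≈ 28.1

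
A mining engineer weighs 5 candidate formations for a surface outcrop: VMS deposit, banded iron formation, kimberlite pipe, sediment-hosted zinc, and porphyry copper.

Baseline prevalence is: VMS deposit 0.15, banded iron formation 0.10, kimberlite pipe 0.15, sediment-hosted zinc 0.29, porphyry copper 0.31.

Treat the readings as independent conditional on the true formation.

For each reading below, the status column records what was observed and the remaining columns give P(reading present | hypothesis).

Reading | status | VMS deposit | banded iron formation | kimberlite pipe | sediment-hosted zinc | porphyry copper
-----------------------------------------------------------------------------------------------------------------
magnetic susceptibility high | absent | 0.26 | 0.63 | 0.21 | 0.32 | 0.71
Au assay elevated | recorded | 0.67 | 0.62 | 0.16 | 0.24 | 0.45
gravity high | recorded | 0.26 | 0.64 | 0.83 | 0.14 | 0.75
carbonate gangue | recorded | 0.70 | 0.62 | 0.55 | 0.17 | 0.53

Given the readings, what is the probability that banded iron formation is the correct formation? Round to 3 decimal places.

By Bayes' rule with conditional independence, the unnormalized weight for each hypothesis is prior × ∏ likelihoods (using 1 − P(present | H) for each absent reading):
  VMS deposit: 0.15 × (1 − 0.26) × 0.67 × 0.26 × 0.70 = 0.013535
  banded iron formation: 0.10 × (1 − 0.63) × 0.62 × 0.64 × 0.62 = 0.0091026
  kimberlite pipe: 0.15 × (1 − 0.21) × 0.16 × 0.83 × 0.55 = 0.0086552
  sediment-hosted zinc: 0.29 × (1 − 0.32) × 0.24 × 0.14 × 0.17 = 0.0011264
  porphyry copper: 0.31 × (1 − 0.71) × 0.45 × 0.75 × 0.53 = 0.016081
The unnormalized weights sum to 0.0485.
P(banded iron formation | evidence) = 0.0091026 / 0.0485 ≈ 0.188.

0.188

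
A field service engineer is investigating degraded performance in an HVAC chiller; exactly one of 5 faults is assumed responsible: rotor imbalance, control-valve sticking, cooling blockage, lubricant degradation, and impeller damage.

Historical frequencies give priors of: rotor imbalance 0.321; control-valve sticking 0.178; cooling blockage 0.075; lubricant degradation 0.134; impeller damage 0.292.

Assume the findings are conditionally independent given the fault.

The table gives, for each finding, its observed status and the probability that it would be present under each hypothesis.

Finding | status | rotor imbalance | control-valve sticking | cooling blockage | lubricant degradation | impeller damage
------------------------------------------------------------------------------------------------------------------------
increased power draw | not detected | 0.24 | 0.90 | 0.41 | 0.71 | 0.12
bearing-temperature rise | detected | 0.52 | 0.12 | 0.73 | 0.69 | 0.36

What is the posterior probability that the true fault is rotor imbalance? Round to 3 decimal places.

Multiply each prior by the joint likelihood of the evidence pattern (using 1 − P(present | H) for each absent finding):
  rotor imbalance: 0.321 × (1 − 0.24) × 0.52 = 0.12686
  control-valve sticking: 0.178 × (1 − 0.90) × 0.12 = 0.002136
  cooling blockage: 0.075 × (1 − 0.41) × 0.73 = 0.032303
  lubricant degradation: 0.134 × (1 − 0.71) × 0.69 = 0.026813
  impeller damage: 0.292 × (1 − 0.12) × 0.36 = 0.092506
Marginal likelihood of the evidence = 0.28062.
P(rotor imbalance | evidence) = 0.12686 / 0.28062 ≈ 0.452.

0.452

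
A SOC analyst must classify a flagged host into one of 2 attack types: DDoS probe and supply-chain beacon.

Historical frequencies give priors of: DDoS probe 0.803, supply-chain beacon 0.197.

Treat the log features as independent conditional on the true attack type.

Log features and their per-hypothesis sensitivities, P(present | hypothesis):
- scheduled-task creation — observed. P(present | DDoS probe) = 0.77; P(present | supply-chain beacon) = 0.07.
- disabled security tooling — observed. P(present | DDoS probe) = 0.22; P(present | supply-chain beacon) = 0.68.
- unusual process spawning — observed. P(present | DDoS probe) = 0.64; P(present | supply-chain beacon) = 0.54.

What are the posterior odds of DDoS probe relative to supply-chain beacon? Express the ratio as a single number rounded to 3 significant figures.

The normalizing constant cancels in an odds ratio, so compute prior × likelihood for the two hypotheses only:
  DDoS probe: 0.803 × 0.77 × 0.22 × 0.64 = 0.087058
  supply-chain beacon: 0.197 × 0.07 × 0.68 × 0.54 = 0.0050637
Odds(DDoS probe : supply-chain beacon) = 0.087058 / 0.0050637 ≈ 17.2.

17.2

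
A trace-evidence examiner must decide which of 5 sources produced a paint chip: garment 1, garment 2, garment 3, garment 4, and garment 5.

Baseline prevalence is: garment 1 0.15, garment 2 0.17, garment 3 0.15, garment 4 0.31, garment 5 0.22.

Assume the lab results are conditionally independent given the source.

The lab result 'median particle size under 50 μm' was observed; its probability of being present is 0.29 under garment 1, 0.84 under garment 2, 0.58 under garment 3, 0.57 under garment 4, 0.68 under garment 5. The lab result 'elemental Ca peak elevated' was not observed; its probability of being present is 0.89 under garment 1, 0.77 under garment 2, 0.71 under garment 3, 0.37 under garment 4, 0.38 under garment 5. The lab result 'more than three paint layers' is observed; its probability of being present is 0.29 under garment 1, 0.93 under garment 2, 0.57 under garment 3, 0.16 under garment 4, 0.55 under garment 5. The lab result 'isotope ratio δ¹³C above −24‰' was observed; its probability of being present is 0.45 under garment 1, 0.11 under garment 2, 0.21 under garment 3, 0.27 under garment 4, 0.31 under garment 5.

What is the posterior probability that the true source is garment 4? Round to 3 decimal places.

Multiply each prior by the joint likelihood of the lab result pattern (using 1 − P(present | H) for each absent lab result):
  garment 1: 0.15 × 0.29 × (1 − 0.89) × 0.29 × 0.45 = 0.00062444
  garment 2: 0.17 × 0.84 × (1 − 0.77) × 0.93 × 0.11 = 0.0033599
  garment 3: 0.15 × 0.58 × (1 − 0.71) × 0.57 × 0.21 = 0.00302
  garment 4: 0.31 × 0.57 × (1 − 0.37) × 0.16 × 0.27 = 0.0048091
  garment 5: 0.22 × 0.68 × (1 − 0.38) × 0.55 × 0.31 = 0.015814
The unnormalized weights sum to 0.027628.
P(garment 4 | evidence) = 0.0048091 / 0.027628 ≈ 0.174.

0.174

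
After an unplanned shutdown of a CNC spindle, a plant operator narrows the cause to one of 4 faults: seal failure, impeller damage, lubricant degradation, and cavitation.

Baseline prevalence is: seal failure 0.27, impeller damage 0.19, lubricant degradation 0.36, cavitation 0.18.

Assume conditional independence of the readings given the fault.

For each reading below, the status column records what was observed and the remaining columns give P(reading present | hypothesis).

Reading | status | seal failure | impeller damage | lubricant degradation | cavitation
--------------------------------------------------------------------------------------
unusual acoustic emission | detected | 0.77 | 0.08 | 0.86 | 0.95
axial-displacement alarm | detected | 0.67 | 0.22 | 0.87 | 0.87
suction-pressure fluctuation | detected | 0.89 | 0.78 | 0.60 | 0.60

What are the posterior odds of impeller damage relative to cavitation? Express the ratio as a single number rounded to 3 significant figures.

0.0292

Posterior odds equal prior odds times the likelihood ratio; only the two competing hypotheses matter.
  impeller damage: 0.19 × 0.08 × 0.22 × 0.78 = 0.0026083
  cavitation: 0.18 × 0.95 × 0.87 × 0.60 = 0.089262
Posterior odds = 0.0026083 / 0.089262 ≈ 0.0292.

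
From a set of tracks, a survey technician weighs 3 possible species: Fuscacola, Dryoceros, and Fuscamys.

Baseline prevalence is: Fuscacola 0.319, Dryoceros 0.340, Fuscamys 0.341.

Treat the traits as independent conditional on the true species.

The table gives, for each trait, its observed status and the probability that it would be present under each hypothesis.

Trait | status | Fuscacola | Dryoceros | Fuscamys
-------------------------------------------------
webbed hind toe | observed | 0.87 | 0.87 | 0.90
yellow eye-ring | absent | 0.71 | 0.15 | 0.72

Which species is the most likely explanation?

For each hypothesis, the unnormalized posterior weight is prior × product of the trait likelihoods (using 1 − P(present | H) for each absent trait):
  Fuscacola: 0.319 × 0.87 × (1 − 0.71) = 0.080484
  Dryoceros: 0.340 × 0.87 × (1 − 0.15) = 0.25143
  Fuscamys: 0.341 × 0.90 × (1 − 0.72) = 0.085932
Normalizing constant Z = 0.080484 + 0.25143 + 0.085932 = 0.41785.
P(Fuscacola | evidence) ≈ 0.080484 / 0.41785 ≈ 0.193
P(Dryoceros | evidence) ≈ 0.25143 / 0.41785 ≈ 0.602
P(Fuscamys | evidence) ≈ 0.085932 / 0.41785 ≈ 0.206
The largest is 0.602, so Dryoceros is most probable.

Dryoceros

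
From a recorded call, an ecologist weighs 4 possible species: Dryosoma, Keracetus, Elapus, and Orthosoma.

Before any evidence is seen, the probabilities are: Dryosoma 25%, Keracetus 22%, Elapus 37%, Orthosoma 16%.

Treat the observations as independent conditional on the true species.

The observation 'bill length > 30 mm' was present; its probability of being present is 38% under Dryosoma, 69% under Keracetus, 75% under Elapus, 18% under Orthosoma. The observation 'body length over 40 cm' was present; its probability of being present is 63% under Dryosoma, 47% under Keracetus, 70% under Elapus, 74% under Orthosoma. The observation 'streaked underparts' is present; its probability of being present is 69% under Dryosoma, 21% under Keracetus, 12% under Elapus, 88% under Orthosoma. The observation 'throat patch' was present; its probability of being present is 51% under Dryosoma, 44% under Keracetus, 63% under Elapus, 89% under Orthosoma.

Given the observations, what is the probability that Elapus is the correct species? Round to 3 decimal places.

0.249

For each hypothesis, the unnormalized posterior weight is prior × product of the observation likelihoods:
  Dryosoma: 0.25 × 0.38 × 0.63 × 0.69 × 0.51 = 0.021061
  Keracetus: 0.22 × 0.69 × 0.47 × 0.21 × 0.44 = 0.0065924
  Elapus: 0.37 × 0.75 × 0.70 × 0.12 × 0.63 = 0.014685
  Orthosoma: 0.16 × 0.18 × 0.74 × 0.88 × 0.89 = 0.016692
Marginal likelihood of the evidence = 0.05903.
P(Elapus | evidence) = 0.014685 / 0.05903 ≈ 0.249.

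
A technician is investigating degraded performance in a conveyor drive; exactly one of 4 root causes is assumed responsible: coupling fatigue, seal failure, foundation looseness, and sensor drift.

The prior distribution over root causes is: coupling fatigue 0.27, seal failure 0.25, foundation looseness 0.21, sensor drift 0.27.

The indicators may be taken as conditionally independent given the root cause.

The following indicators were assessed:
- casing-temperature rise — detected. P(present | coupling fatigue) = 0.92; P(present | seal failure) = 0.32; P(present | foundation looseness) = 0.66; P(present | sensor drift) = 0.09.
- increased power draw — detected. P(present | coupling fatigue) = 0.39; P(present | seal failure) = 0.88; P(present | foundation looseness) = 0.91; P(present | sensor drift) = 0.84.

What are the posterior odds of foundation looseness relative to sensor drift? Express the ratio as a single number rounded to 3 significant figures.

Unnormalized posterior weight (prior times the indicator likelihoods) for each of the two hypotheses:
  foundation looseness: 0.21 × 0.66 × 0.91 = 0.12613
  sensor drift: 0.27 × 0.09 × 0.84 = 0.020412
Odds(foundation looseness : sensor drift) = 0.12613 / 0.020412 ≈ 6.18.

6.18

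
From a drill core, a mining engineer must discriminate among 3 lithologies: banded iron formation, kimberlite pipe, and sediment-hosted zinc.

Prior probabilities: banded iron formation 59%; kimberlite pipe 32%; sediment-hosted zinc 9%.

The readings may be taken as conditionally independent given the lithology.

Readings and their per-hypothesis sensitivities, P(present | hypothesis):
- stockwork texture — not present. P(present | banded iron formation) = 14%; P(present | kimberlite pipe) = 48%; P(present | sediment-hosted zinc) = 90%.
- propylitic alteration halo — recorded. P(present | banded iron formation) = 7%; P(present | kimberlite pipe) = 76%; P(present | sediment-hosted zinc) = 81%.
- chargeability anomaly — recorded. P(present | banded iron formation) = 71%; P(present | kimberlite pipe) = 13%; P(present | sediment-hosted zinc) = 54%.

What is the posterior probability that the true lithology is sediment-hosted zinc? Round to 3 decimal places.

0.086

Multiply each prior by the joint likelihood of the reading pattern (using 1 − P(present | H) for each absent reading):
  banded iron formation: 0.59 × (1 − 0.14) × 0.07 × 0.71 = 0.025218
  kimberlite pipe: 0.32 × (1 − 0.48) × 0.76 × 0.13 = 0.01644
  sediment-hosted zinc: 0.09 × (1 − 0.90) × 0.81 × 0.54 = 0.0039366
Normalizing constant Z = 0.025218 + 0.01644 + 0.0039366 = 0.045595.
P(sediment-hosted zinc | evidence) = 0.0039366 / 0.045595 ≈ 0.086.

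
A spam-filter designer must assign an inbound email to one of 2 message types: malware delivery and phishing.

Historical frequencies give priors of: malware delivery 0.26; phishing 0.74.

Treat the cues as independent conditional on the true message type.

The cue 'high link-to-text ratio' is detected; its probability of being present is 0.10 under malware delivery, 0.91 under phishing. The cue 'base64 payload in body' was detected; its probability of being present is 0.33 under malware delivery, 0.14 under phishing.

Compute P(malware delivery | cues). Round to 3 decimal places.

0.083

By Bayes' rule with conditional independence, the unnormalized weight for each hypothesis is prior × ∏ likelihoods:
  malware delivery: 0.26 × 0.10 × 0.33 = 0.00858
  phishing: 0.74 × 0.91 × 0.14 = 0.094276
The unnormalized weights sum to 0.10286.
P(malware delivery | evidence) = 0.00858 / 0.10286 ≈ 0.083.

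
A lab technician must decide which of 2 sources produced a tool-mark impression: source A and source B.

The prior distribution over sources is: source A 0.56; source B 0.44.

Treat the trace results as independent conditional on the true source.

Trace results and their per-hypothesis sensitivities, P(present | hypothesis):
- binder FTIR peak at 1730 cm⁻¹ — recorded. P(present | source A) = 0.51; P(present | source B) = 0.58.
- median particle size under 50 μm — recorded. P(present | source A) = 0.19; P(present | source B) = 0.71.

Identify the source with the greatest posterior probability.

source B

Multiply each prior by the joint likelihood of the trace result pattern:
  source A: 0.56 × 0.51 × 0.19 = 0.054264
  source B: 0.44 × 0.58 × 0.71 = 0.18119
Normalizing constant Z = 0.054264 + 0.18119 = 0.23546.
P(source A | evidence) ≈ 0.054264 / 0.23546 ≈ 0.230
P(source B | evidence) ≈ 0.18119 / 0.23546 ≈ 0.770
The largest is 0.770, so source B is most probable.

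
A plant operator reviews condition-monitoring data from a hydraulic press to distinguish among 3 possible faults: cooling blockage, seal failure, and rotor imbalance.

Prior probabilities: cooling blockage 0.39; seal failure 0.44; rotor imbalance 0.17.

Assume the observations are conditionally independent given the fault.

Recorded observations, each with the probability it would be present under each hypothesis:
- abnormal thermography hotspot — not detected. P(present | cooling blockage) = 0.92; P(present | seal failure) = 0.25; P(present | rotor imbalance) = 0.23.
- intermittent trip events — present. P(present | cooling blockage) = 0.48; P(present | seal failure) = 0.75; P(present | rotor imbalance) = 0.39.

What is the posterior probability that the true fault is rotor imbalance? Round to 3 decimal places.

For each hypothesis, the unnormalized posterior weight is prior × product of the observation likelihoods (using 1 − P(present | H) for each absent observation):
  cooling blockage: 0.39 × (1 − 0.92) × 0.48 = 0.014976
  seal failure: 0.44 × (1 − 0.25) × 0.75 = 0.2475
  rotor imbalance: 0.17 × (1 − 0.23) × 0.39 = 0.051051
The unnormalized weights sum to 0.31353.
P(rotor imbalance | evidence) = 0.051051 / 0.31353 ≈ 0.163.

0.163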